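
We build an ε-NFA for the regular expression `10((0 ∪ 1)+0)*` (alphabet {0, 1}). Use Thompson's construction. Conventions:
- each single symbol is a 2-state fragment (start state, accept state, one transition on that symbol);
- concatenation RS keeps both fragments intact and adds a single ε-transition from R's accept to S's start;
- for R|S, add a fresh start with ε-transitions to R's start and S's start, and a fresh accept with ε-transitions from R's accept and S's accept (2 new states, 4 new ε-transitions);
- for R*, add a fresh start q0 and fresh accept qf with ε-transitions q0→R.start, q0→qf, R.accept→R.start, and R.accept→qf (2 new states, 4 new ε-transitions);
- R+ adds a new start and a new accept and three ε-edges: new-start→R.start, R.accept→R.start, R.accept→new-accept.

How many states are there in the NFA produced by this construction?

Per subexpression:
Each of the 5 symbol leaves contributes a 2-state fragment.
  0 ∪ 1 = 6 states
  (0 ∪ 1)+ = 8 states
  (0 ∪ 1)+0 = 10 states
  ((0 ∪ 1)+0)* = 12 states
  10((0 ∪ 1)+0)* = 16 states

16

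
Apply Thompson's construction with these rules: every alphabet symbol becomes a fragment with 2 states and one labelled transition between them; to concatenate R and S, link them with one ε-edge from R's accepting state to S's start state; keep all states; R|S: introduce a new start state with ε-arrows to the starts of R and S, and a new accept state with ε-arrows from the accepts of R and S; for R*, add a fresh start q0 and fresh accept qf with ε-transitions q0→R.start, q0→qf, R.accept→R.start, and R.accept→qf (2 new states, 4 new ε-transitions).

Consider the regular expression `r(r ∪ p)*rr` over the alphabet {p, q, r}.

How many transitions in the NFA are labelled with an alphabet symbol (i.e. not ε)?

Per subexpression:
Each of the 5 symbol leaves contributes exactly 1 symbol transition.
  r ∪ p : 2 symbol transitions
  (r ∪ p)* : 2 symbol transitions
  r(r ∪ p)*rr : 5 symbol transitions

5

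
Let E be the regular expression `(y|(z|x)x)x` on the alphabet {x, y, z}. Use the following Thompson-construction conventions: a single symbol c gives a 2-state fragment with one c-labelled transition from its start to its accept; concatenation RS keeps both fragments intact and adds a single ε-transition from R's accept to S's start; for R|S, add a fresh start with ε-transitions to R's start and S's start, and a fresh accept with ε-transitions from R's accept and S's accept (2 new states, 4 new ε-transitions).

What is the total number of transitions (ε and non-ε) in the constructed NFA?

15

Recursing over subexpressions:
Each of the 5 symbol leaves contributes 1 transition (1 symbol, 0 ε).
  z|x = 6 transitions (2 symbol, 4 ε)
  (z|x)x = 8 transitions (3 symbol, 5 ε)
  y|(z|x)x = 13 transitions (4 symbol, 9 ε)
  (y|(z|x)x)x = 15 transitions (5 symbol, 10 ε)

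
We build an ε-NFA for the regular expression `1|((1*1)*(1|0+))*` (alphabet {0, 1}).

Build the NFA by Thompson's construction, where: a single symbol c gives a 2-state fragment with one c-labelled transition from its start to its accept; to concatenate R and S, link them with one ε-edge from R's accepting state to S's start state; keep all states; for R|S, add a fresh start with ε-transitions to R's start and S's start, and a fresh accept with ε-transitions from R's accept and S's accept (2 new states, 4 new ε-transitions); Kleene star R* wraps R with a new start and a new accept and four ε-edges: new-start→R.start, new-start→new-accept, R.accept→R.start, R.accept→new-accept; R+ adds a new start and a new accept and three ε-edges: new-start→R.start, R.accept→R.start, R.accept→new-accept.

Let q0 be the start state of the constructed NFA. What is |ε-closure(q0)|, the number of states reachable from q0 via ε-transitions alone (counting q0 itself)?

15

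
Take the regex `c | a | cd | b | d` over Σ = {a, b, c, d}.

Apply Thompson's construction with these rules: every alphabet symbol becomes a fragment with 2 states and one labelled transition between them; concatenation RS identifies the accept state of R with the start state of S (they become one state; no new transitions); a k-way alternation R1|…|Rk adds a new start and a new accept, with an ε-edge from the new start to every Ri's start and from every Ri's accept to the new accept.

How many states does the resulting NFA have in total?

13

Building bottom-up:
Each of the 6 symbol leaves contributes a 2-state fragment.
  cd → 3 states
  c | a | cd | b | d → 13 states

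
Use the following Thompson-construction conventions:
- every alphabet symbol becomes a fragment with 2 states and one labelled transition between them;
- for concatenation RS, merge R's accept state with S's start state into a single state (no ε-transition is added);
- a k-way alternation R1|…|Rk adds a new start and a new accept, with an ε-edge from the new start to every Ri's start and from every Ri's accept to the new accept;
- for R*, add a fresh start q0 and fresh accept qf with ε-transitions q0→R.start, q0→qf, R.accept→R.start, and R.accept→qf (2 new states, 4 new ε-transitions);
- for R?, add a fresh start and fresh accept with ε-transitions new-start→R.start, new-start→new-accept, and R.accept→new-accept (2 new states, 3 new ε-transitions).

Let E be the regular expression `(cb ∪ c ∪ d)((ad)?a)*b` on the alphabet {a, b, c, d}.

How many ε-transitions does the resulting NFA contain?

13

By structural recursion:
Each of the 8 symbol leaves contributes 0 ε-transitions.
  cb : 0 ε-transitions
  cb ∪ c ∪ d : 6 ε-transitions
  ad : 0 ε-transitions
  (ad)? : 3 ε-transitions
  (ad)?a : 3 ε-transitions
  ((ad)?a)* : 7 ε-transitions
  (cb ∪ c ∪ d)((ad)?a)*b : 13 ε-transitions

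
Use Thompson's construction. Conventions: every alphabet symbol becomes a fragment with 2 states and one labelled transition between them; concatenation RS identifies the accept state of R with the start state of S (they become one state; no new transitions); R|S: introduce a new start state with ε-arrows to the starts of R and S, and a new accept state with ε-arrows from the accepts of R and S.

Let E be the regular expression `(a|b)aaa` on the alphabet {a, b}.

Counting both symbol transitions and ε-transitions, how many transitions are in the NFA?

Recursing over subexpressions:
Each of the 5 symbol leaves contributes 1 transition (1 symbol, 0 ε).
  a|b : 6 transitions (2 symbol, 4 ε)
  (a|b)aaa : 9 transitions (5 symbol, 4 ε)

9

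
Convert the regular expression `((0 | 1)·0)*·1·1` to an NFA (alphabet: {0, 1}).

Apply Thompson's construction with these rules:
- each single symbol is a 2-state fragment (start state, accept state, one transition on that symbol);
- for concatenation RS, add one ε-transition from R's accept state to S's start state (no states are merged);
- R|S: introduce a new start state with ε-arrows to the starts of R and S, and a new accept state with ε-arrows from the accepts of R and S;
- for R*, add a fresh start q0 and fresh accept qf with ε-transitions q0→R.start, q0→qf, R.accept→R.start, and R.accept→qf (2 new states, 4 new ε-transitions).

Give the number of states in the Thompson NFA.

Bottom-up over the parse tree:
Each of the 5 symbol leaves contributes a 2-state fragment.
  0 | 1 — 6 states
  (0 | 1)·0 — 8 states
  ((0 | 1)·0)* — 10 states
  ((0 | 1)·0)*·1·1 — 14 states

14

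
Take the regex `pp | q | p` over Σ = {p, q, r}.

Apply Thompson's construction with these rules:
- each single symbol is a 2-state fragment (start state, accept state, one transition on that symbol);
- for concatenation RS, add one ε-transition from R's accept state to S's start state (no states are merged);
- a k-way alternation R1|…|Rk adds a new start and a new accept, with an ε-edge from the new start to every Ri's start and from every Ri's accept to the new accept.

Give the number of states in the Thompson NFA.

By structural recursion:
Each of the 4 symbol leaves contributes a 2-state fragment.
  pp → 4 states
  pp | q | p → 10 states

10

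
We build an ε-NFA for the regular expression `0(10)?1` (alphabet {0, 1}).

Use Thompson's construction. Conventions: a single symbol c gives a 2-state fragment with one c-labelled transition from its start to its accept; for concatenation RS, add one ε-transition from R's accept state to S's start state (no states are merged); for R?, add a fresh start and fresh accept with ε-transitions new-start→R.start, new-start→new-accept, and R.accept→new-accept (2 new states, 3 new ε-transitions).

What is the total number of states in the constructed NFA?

Per subexpression:
Each of the 4 symbol leaves contributes a 2-state fragment.
  10 → 4 states
  (10)? → 6 states
  0(10)?1 → 10 states

10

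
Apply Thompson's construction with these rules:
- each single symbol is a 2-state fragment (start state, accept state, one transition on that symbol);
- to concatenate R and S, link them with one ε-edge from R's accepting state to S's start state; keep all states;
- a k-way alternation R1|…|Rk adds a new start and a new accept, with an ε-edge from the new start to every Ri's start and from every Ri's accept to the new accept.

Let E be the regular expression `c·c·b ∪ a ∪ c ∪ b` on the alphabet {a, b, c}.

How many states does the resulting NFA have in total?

14

By structural recursion:
Each of the 6 symbol leaves contributes a 2-state fragment.
  c·c·b → 6 states
  c·c·b ∪ a ∪ c ∪ b → 14 states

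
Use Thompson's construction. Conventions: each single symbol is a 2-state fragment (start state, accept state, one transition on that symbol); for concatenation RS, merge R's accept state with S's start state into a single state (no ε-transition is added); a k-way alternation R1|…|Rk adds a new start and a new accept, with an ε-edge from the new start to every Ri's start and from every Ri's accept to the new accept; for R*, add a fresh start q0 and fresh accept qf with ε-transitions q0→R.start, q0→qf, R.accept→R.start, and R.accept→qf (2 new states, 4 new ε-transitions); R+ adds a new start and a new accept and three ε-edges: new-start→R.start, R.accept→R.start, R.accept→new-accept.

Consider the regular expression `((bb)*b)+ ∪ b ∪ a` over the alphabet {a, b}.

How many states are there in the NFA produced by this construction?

By structural recursion:
Each of the 5 symbol leaves contributes a 2-state fragment.
  bb = 3 states
  (bb)* = 5 states
  (bb)*b = 6 states
  ((bb)*b)+ = 8 states
  ((bb)*b)+ ∪ b ∪ a = 14 states

14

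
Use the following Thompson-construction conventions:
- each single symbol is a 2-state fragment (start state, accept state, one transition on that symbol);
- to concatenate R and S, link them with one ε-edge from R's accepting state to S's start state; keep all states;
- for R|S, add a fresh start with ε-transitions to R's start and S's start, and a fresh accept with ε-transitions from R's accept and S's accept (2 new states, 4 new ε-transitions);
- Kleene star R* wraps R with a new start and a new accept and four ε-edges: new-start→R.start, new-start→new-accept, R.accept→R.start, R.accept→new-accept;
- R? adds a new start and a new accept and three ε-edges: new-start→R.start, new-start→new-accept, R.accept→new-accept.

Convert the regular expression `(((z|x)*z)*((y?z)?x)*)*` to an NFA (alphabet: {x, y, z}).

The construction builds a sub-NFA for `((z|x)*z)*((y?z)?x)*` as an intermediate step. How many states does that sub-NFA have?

24

Fragment for `((z|x)*z)*((y?z)?x)*`:
Each of the 6 symbol leaves contributes a 2-state fragment.
  z|x → 6 states
  (z|x)* → 8 states
  (z|x)*z → 10 states
  ((z|x)*z)* → 12 states
  y? → 4 states
  y?z → 6 states
  (y?z)? → 8 states
  (y?z)?x → 10 states
  ((y?z)?x)* → 12 states
  ((z|x)*z)*((y?z)?x)* → 24 states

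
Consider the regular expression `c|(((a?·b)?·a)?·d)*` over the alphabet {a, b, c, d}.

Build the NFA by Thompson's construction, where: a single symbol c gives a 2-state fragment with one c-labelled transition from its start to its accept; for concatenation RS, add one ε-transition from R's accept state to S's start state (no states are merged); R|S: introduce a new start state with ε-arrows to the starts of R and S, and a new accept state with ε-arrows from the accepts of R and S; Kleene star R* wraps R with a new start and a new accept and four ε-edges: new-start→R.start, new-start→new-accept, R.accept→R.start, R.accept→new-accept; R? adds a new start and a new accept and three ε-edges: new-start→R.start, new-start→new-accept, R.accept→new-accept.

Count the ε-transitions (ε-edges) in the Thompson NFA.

20

Building bottom-up:
Each of the 5 symbol leaves contributes 0 ε-transitions.
  a? : 3 ε-transitions
  a?·b : 4 ε-transitions
  (a?·b)? : 7 ε-transitions
  (a?·b)?·a : 8 ε-transitions
  ((a?·b)?·a)? : 11 ε-transitions
  ((a?·b)?·a)?·d : 12 ε-transitions
  (((a?·b)?·a)?·d)* : 16 ε-transitions
  c|(((a?·b)?·a)?·d)* : 20 ε-transitions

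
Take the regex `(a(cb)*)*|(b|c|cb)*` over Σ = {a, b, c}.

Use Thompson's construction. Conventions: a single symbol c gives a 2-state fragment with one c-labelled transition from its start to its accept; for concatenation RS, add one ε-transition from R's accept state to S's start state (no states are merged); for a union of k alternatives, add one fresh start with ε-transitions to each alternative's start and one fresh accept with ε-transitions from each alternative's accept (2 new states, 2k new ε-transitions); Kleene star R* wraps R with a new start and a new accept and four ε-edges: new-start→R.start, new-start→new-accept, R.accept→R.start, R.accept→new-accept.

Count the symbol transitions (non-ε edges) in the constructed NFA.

7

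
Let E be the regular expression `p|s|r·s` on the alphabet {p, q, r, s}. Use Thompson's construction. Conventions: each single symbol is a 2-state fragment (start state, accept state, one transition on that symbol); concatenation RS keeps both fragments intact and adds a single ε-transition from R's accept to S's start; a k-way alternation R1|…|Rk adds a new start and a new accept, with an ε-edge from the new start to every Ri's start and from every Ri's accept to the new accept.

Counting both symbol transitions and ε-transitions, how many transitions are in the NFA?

Building bottom-up:
Each of the 4 symbol leaves contributes 1 transition (1 symbol, 0 ε).
  r·s — 3 transitions (2 symbol, 1 ε)
  p|s|r·s — 11 transitions (4 symbol, 7 ε)

11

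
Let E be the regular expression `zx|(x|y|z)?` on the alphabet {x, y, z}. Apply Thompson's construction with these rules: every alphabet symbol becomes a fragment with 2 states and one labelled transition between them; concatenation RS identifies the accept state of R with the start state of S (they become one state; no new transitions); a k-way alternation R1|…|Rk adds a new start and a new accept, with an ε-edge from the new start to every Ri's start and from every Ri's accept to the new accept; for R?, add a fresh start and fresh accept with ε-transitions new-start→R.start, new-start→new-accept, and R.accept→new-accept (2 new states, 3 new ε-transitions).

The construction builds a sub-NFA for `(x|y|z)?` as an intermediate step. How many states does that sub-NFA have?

10

Fragment for `(x|y|z)?`:
Each of the 3 symbol leaves contributes a 2-state fragment.
  x|y|z : 8 states
  (x|y|z)? : 10 states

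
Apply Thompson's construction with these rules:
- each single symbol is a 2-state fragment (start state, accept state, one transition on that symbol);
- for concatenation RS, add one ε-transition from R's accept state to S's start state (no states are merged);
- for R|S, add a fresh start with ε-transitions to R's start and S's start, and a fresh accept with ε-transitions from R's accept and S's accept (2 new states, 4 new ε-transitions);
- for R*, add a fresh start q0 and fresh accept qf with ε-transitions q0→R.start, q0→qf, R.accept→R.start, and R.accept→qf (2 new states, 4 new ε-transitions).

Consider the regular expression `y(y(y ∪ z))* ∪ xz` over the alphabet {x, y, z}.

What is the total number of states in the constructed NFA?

18

Building bottom-up:
Each of the 6 symbol leaves contributes a 2-state fragment.
  y ∪ z = 6 states
  y(y ∪ z) = 8 states
  (y(y ∪ z))* = 10 states
  y(y(y ∪ z))* = 12 states
  xz = 4 states
  y(y(y ∪ z))* ∪ xz = 18 states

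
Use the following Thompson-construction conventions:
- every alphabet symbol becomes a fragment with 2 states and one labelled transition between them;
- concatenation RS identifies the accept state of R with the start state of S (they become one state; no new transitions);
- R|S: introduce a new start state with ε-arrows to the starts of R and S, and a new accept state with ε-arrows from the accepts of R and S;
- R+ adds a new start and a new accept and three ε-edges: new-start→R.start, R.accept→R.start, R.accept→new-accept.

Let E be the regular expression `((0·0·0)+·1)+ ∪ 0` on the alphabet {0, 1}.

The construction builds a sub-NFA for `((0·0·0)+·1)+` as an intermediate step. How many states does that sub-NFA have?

9

Fragment for `((0·0·0)+·1)+`:
Each of the 4 symbol leaves contributes a 2-state fragment.
  0·0·0 = 4 states
  (0·0·0)+ = 6 states
  (0·0·0)+·1 = 7 states
  ((0·0·0)+·1)+ = 9 states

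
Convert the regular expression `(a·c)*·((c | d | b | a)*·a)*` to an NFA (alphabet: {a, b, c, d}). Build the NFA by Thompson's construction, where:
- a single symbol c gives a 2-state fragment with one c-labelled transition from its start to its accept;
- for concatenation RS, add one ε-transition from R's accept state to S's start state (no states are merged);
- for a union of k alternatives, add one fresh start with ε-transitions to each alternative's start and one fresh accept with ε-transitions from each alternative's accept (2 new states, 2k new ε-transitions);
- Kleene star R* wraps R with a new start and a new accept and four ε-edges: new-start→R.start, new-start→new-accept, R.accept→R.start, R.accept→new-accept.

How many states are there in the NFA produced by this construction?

22

Per subexpression:
Each of the 7 symbol leaves contributes a 2-state fragment.
  a·c = 4 states
  (a·c)* = 6 states
  c | d | b | a = 10 states
  (c | d | b | a)* = 12 states
  (c | d | b | a)*·a = 14 states
  ((c | d | b | a)*·a)* = 16 states
  (a·c)*·((c | d | b | a)*·a)* = 22 states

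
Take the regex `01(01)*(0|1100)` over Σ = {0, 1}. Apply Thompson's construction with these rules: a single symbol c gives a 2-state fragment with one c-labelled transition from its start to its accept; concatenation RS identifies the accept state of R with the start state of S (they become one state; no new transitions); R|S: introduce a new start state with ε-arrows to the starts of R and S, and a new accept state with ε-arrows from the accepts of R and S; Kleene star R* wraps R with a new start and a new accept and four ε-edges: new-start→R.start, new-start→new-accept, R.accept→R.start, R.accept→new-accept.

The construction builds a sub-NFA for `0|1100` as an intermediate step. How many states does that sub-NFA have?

Fragment for `0|1100`:
Each of the 5 symbol leaves contributes a 2-state fragment.
  1100 — 5 states
  0|1100 — 9 states

9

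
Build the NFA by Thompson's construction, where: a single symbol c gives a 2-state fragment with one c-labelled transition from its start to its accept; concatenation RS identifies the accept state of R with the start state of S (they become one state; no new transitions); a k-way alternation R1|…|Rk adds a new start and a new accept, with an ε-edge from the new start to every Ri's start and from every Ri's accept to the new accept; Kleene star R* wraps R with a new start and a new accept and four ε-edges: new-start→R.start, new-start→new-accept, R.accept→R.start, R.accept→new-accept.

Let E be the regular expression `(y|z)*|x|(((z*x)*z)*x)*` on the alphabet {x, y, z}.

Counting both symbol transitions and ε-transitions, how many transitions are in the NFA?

Building bottom-up:
Each of the 7 symbol leaves contributes 1 transition (1 symbol, 0 ε).
  y|z — 6 transitions (2 symbol, 4 ε)
  (y|z)* — 10 transitions (2 symbol, 8 ε)
  z* — 5 transitions (1 symbol, 4 ε)
  z*x — 6 transitions (2 symbol, 4 ε)
  (z*x)* — 10 transitions (2 symbol, 8 ε)
  (z*x)*z — 11 transitions (3 symbol, 8 ε)
  ((z*x)*z)* — 15 transitions (3 symbol, 12 ε)
  ((z*x)*z)*x — 16 transitions (4 symbol, 12 ε)
  (((z*x)*z)*x)* — 20 transitions (4 symbol, 16 ε)
  (y|z)*|x|(((z*x)*z)*x)* — 37 transitions (7 symbol, 30 ε)

37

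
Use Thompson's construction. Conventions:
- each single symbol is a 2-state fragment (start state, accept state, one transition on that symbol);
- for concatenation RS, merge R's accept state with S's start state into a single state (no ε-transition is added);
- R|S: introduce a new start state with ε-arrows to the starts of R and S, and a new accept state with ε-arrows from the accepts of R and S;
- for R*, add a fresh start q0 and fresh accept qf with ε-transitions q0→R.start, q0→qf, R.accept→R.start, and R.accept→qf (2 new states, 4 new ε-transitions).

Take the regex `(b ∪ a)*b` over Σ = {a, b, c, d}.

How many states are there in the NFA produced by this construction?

By structural recursion:
Each of the 3 symbol leaves contributes a 2-state fragment.
  b ∪ a : 6 states
  (b ∪ a)* : 8 states
  (b ∪ a)*b : 9 states

9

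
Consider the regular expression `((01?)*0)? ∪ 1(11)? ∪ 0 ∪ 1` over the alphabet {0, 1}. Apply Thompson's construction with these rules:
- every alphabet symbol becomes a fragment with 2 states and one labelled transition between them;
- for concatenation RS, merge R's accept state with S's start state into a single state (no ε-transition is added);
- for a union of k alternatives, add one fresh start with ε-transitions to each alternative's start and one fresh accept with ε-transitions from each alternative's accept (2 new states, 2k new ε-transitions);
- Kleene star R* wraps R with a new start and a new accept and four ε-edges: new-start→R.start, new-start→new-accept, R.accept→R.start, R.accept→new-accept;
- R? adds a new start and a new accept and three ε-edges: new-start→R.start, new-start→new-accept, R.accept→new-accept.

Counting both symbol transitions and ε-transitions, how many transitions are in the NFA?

29

By structural recursion:
Each of the 8 symbol leaves contributes 1 transition (1 symbol, 0 ε).
  1? → 4 transitions (1 symbol, 3 ε)
  01? → 5 transitions (2 symbol, 3 ε)
  (01?)* → 9 transitions (2 symbol, 7 ε)
  (01?)*0 → 10 transitions (3 symbol, 7 ε)
  ((01?)*0)? → 13 transitions (3 symbol, 10 ε)
  11 → 2 transitions (2 symbol, 0 ε)
  (11)? → 5 transitions (2 symbol, 3 ε)
  1(11)? → 6 transitions (3 symbol, 3 ε)
  ((01?)*0)? ∪ 1(11)? ∪ 0 ∪ 1 → 29 transitions (8 symbol, 21 ε)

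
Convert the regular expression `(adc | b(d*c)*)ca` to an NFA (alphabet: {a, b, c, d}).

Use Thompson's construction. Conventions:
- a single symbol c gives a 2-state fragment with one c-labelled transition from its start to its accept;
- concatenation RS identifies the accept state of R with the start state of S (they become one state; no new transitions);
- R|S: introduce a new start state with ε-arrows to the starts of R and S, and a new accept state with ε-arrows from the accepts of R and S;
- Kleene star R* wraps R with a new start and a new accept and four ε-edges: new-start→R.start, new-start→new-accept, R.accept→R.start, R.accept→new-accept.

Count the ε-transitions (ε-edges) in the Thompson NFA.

12

By structural recursion:
Each of the 8 symbol leaves contributes 0 ε-transitions.
  adc : 0 ε-transitions
  d* : 4 ε-transitions
  d*c : 4 ε-transitions
  (d*c)* : 8 ε-transitions
  b(d*c)* : 8 ε-transitions
  adc | b(d*c)* : 12 ε-transitions
  (adc | b(d*c)*)ca : 12 ε-transitions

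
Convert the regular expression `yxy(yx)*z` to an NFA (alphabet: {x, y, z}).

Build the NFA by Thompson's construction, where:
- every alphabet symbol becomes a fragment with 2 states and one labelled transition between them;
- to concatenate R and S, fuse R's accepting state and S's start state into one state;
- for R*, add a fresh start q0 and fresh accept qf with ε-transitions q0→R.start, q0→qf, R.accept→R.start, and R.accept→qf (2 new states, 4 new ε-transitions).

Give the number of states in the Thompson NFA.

By structural recursion:
Each of the 6 symbol leaves contributes a 2-state fragment.
  yx → 3 states
  (yx)* → 5 states
  yxy(yx)*z → 9 states

9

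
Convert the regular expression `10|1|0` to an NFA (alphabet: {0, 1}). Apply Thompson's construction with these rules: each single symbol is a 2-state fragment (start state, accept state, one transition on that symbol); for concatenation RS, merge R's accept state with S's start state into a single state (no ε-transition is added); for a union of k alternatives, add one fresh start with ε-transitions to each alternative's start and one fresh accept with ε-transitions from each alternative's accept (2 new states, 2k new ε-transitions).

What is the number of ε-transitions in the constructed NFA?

6

By structural recursion:
Each of the 4 symbol leaves contributes 0 ε-transitions.
  10 : 0 ε-transitions
  10|1|0 : 6 ε-transitions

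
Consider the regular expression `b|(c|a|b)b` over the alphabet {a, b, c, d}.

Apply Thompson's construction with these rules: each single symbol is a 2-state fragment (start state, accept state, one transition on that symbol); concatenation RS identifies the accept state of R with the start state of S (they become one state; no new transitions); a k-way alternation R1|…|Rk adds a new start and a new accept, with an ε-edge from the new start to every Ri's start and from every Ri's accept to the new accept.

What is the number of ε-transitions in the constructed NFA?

10

Building bottom-up:
Each of the 5 symbol leaves contributes 0 ε-transitions.
  c|a|b : 6 ε-transitions
  (c|a|b)b : 6 ε-transitions
  b|(c|a|b)b : 10 ε-transitions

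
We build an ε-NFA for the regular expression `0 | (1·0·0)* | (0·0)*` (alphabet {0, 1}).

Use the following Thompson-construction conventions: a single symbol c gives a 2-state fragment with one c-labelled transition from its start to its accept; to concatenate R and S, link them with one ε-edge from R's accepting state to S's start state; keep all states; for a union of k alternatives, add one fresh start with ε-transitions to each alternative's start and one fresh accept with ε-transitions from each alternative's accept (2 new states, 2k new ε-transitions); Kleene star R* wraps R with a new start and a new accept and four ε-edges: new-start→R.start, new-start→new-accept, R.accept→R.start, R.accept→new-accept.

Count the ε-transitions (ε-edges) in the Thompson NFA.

17

Building bottom-up:
Each of the 6 symbol leaves contributes 0 ε-transitions.
  1·0·0 : 2 ε-transitions
  (1·0·0)* : 6 ε-transitions
  0·0 : 1 ε-transition
  (0·0)* : 5 ε-transitions
  0 | (1·0·0)* | (0·0)* : 17 ε-transitions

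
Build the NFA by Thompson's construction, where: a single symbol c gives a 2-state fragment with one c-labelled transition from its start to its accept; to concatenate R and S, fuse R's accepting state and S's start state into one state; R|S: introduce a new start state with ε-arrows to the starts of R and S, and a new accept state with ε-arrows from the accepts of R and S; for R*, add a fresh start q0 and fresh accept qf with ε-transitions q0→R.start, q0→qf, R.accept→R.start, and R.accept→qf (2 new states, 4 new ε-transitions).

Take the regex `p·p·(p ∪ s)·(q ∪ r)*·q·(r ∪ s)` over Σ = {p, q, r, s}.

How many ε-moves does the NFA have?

16

Building bottom-up:
Each of the 9 symbol leaves contributes 0 ε-transitions.
  p ∪ s → 4 ε-transitions
  q ∪ r → 4 ε-transitions
  (q ∪ r)* → 8 ε-transitions
  r ∪ s → 4 ε-transitions
  p·p·(p ∪ s)·(q ∪ r)*·q·(r ∪ s) → 16 ε-transitions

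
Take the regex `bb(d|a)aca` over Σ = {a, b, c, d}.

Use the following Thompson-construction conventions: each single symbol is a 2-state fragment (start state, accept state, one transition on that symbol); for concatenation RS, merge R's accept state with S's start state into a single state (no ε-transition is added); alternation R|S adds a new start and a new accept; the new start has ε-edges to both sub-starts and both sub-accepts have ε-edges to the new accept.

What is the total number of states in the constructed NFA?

Per subexpression:
Each of the 7 symbol leaves contributes a 2-state fragment.
  d|a → 6 states
  bb(d|a)aca → 11 states

11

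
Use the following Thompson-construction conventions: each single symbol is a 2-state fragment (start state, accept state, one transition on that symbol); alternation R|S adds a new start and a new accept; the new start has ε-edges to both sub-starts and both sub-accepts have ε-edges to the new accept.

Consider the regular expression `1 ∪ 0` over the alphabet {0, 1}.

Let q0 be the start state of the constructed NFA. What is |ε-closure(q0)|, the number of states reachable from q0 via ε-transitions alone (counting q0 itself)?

3

Compute the ε-closure size of each fragment's start state recursively; a symbol fragment's start has no outgoing ε-edge, so its closure is just itself (size 1).
  1 ∪ 0 — |ε-closure| = 1 + 1 + 1 = 3 (the new accept is not ε-reachable since no branch accepts ε)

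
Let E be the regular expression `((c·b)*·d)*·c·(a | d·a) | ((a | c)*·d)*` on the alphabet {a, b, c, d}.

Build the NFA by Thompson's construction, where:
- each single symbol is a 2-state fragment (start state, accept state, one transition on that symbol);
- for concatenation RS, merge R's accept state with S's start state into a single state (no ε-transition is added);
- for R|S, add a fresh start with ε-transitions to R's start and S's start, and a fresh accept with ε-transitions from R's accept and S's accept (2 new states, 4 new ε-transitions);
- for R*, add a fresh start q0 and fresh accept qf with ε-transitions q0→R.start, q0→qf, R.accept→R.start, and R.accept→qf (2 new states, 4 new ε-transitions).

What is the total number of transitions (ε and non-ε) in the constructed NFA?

38

Recursing over subexpressions:
Each of the 10 symbol leaves contributes 1 transition (1 symbol, 0 ε).
  c·b : 2 transitions (2 symbol, 0 ε)
  (c·b)* : 6 transitions (2 symbol, 4 ε)
  (c·b)*·d : 7 transitions (3 symbol, 4 ε)
  ((c·b)*·d)* : 11 transitions (3 symbol, 8 ε)
  d·a : 2 transitions (2 symbol, 0 ε)
  a | d·a : 7 transitions (3 symbol, 4 ε)
  ((c·b)*·d)*·c·(a | d·a) : 19 transitions (7 symbol, 12 ε)
  a | c : 6 transitions (2 symbol, 4 ε)
  (a | c)* : 10 transitions (2 symbol, 8 ε)
  (a | c)*·d : 11 transitions (3 symbol, 8 ε)
  ((a | c)*·d)* : 15 transitions (3 symbol, 12 ε)
  ((c·b)*·d)*·c·(a | d·a) | ((a | c)*·d)* : 38 transitions (10 symbol, 28 ε)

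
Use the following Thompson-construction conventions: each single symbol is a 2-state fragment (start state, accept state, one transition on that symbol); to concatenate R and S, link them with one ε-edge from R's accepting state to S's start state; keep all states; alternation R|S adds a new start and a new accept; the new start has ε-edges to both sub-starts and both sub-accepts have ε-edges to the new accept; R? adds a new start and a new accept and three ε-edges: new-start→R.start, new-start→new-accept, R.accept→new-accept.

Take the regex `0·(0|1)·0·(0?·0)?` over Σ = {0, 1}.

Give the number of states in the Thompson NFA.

18

By structural recursion:
Each of the 6 symbol leaves contributes a 2-state fragment.
  0|1 : 6 states
  0? : 4 states
  0?·0 : 6 states
  (0?·0)? : 8 states
  0·(0|1)·0·(0?·0)? : 18 states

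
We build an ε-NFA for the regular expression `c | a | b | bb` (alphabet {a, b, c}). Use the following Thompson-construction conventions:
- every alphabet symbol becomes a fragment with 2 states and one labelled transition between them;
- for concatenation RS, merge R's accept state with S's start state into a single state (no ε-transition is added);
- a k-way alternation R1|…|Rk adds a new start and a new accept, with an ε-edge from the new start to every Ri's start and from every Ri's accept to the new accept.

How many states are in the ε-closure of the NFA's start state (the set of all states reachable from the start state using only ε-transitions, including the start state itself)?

Let C(F) = |ε-closure(F.start)| within fragment F, and note whether F accepts ε. Symbol fragments have C = 1 and do not accept ε. Then:
  bb → |ε-closure| equals the left operand's closure size = 1 (its accept is not ε-reachable, so the closure stops there)
  c | a | b | bb → new start ε-reaches every alternative's start; none of them accept ε, so the new accept is not reached: |ε-closure| = 1 + 1 + 1 + 1 + 1 = 5

5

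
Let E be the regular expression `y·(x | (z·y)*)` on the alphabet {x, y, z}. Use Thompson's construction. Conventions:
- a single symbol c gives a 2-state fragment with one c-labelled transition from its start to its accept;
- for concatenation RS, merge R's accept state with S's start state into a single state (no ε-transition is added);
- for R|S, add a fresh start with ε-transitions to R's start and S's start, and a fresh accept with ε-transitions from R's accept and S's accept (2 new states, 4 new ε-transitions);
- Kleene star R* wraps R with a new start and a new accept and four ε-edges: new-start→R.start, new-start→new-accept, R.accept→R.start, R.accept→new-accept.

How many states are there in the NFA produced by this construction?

10

Bottom-up over the parse tree:
Each of the 4 symbol leaves contributes a 2-state fragment.
  z·y → 3 states
  (z·y)* → 5 states
  x | (z·y)* → 9 states
  y·(x | (z·y)*) → 10 states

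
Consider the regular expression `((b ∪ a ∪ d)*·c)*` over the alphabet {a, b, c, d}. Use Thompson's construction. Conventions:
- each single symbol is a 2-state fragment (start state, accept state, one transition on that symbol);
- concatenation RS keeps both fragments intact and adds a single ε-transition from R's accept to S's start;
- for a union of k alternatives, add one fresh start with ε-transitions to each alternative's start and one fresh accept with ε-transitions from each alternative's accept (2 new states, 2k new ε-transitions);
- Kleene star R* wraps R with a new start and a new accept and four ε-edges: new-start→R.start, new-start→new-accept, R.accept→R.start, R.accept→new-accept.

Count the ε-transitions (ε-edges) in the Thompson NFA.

15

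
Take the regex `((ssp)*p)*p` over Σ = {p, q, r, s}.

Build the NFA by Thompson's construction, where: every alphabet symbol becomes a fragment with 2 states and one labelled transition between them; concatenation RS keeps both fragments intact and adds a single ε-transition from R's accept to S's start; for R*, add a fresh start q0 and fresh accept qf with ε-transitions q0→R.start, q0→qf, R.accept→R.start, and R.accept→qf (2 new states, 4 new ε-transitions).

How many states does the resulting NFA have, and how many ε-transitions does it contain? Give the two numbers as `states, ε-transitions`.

14, 12

Per subexpression:
Each of the 5 symbol leaves contributes 2 states and 0 ε-transitions.
  ssp = 6 states, 2 ε-transitions
  (ssp)* = 8 states, 6 ε-transitions
  (ssp)*p = 10 states, 7 ε-transitions
  ((ssp)*p)* = 12 states, 11 ε-transitions
  ((ssp)*p)*p = 14 states, 12 ε-transitions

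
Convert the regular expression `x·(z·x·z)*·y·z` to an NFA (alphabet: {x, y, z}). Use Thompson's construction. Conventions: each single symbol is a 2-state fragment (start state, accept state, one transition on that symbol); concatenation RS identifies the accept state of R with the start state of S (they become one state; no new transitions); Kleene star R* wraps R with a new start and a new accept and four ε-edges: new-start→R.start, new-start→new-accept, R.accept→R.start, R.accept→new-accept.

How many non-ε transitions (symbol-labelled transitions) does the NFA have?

6

Bottom-up over the parse tree:
Each of the 6 symbol leaves contributes exactly 1 symbol transition.
  z·x·z → 3 symbol transitions
  (z·x·z)* → 3 symbol transitions
  x·(z·x·z)*·y·z → 6 symbol transitions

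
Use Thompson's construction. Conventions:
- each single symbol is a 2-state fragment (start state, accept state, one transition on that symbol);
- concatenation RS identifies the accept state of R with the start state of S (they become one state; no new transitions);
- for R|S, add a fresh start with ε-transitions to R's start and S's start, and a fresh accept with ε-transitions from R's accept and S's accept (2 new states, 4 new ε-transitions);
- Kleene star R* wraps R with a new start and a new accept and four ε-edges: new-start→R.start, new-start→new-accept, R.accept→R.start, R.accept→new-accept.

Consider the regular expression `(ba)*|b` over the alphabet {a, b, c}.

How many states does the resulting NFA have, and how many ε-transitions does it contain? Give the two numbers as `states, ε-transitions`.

9, 8

Building bottom-up:
Each of the 3 symbol leaves contributes 2 states and 0 ε-transitions.
  ba → 3 states, 0 ε-transitions
  (ba)* → 5 states, 4 ε-transitions
  (ba)*|b → 9 states, 8 ε-transitions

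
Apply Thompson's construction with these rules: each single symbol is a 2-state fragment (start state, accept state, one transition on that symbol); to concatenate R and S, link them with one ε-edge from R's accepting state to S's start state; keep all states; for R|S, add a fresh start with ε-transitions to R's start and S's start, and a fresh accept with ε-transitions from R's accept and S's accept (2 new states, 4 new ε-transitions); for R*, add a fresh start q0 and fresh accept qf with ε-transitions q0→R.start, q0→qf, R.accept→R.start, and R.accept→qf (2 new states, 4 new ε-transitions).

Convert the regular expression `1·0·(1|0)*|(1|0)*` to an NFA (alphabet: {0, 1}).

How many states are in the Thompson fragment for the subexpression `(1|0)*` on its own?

8

Fragment for `(1|0)*`:
Each of the 2 symbol leaves contributes a 2-state fragment.
  1|0 = 6 states
  (1|0)* = 8 states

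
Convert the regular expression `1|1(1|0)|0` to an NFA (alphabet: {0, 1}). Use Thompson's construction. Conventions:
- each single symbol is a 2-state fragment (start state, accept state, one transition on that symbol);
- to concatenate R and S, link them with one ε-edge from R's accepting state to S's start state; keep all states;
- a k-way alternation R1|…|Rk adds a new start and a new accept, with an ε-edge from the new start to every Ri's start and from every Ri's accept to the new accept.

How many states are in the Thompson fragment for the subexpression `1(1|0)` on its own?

8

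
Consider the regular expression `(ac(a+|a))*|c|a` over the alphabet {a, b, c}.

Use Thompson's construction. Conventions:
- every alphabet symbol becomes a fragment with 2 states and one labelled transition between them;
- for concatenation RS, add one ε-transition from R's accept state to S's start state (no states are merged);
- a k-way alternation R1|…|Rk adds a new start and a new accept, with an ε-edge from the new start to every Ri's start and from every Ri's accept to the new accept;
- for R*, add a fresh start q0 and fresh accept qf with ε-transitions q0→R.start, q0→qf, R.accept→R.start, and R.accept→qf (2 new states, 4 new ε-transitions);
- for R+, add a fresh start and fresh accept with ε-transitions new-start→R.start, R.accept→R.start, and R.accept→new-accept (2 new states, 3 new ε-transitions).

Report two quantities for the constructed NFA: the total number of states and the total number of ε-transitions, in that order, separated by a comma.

Per subexpression:
Each of the 6 symbol leaves contributes 2 states and 0 ε-transitions.
  a+ : 4 states, 3 ε-transitions
  a+|a : 8 states, 7 ε-transitions
  ac(a+|a) : 12 states, 9 ε-transitions
  (ac(a+|a))* : 14 states, 13 ε-transitions
  (ac(a+|a))*|c|a : 20 states, 19 ε-transitions

20, 19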